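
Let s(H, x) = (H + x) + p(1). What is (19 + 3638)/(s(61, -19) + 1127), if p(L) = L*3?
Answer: 3657/1172 ≈ 3.1203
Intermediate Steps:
p(L) = 3*L
s(H, x) = 3 + H + x (s(H, x) = (H + x) + 3*1 = (H + x) + 3 = 3 + H + x)
(19 + 3638)/(s(61, -19) + 1127) = (19 + 3638)/((3 + 61 - 19) + 1127) = 3657/(45 + 1127) = 3657/1172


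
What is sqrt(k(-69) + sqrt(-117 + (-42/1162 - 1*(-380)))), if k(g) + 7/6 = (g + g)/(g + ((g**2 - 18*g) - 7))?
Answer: sqrt(-10367098713906 + 104966435052*sqrt(1811558))/2951646 ≈ 3.8764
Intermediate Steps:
k(g) = -7/6 + 2*g/(-7 + g**2 - 17*g) (k(g) = -7/6 + (g + g)/(g + ((g**2 - 18*g) - 7)) = -7/6 + (2*g)/(g + (-7 + g**2 - 18*g)) = -7/6 + (2*g)/(-7 + g**2 - 17*g) = -7/6 + 2*g/(-7 + g**2 - 17*g))
sqrt(k(-69) + sqrt(-117 + (-42/1162 - 1*(-380)))) = sqrt((-49 - 131*(-69) + 7*(-69)**2)/(6*(7 - 1*(-69)**2 + 17*(-69))) + sqrt(-117 + (-42/1162 - 1*(-380)))) = sqrt((-49 + 9039 + 7*4761)/(6*(7 - 1*4761 - 1173)) + sqrt(-117 + (-42*1/1162 + 380))) = sqrt((-49 + 9039 + 33327)/(6*(7 - 4761 - 1173)) + sqrt(-117 + (-3/83 + 380))) = sqrt((1/6)*42317/(-5927) + sqrt(-117 + 31537/83)) = sqrt((1/6)*(-1/5927)*42317 + sqrt(21826/83)) = sqrt(-42317/35562 + sqrt(1811558)/83)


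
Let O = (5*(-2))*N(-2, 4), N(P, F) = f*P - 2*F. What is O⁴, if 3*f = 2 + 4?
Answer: 207360000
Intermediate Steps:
f = 2 (f = (2 + 4)/3 = (⅓)*6 = 2)
N(P, F) = -2*F + 2*P (N(P, F) = 2*P - 2*F = -2*F + 2*P)
O = 120 (O = (5*(-2))*(-2*4 + 2*(-2)) = -10*(-8 - 4) = -10*(-12) = 120)
O⁴ = 120⁴ = 207360000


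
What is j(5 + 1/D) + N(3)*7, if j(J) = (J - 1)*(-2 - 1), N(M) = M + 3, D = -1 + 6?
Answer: 147/5 ≈ 29.400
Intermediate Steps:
D = 5
N(M) = 3 + M
j(J) = 3 - 3*J (j(J) = (-1 + J)*(-3) = 3 - 3*J)
j(5 + 1/D) + N(3)*7 = (3 - 3*(5 + 1/5)) + (3 + 3)*7 = (3 - 3*(5 + 1*(⅕))) + 6*7 = (3 - 3*(5 + ⅕)) + 42 = (3 - 3*26/5) + 42 = (3 - 78/5) + 42 = -63/5 + 42 = 147/5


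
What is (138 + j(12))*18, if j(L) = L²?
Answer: 5076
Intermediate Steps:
(138 + j(12))*18 = (138 + 12²)*18 = (138 + 144)*18 = 282*18 = 5076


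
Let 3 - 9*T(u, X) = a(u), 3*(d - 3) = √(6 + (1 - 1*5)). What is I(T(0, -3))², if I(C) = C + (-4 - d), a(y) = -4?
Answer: 3154/81 + 112*√2/27 ≈ 44.805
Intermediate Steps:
d = 3 + √2/3 (d = 3 + √(6 + (1 - 1*5))/3 = 3 + √(6 + (1 - 5))/3 = 3 + √(6 - 4)/3 = 3 + √2/3 ≈ 3.4714)
T(u, X) = 7/9 (T(u, X) = ⅓ - ⅑*(-4) = ⅓ + 4/9 = 7/9)
I(C) = -7 + C - √2/3 (I(C) = C + (-4 - (3 + √2/3)) = C + (-4 + (-3 - √2/3)) = C + (-7 - √2/3) = -7 + C - √2/3)
I(T(0, -3))² = (-7 + 7/9 - √2/3)² = (-56/9 - √2/3)²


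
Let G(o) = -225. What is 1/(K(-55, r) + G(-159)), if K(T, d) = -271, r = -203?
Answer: -1/496 ≈ -0.0020161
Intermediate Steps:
1/(K(-55, r) + G(-159)) = 1/(-271 - 225) = 1/(-496) = -1/496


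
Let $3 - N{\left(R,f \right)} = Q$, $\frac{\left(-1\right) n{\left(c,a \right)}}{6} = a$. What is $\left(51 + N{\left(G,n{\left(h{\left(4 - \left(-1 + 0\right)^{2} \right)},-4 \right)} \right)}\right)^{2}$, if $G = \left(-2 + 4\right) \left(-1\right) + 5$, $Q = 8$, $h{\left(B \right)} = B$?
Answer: $2116$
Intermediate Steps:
$n{\left(c,a \right)} = - 6 a$
$G = 3$ ($G = 2 \left(-1\right) + 5 = -2 + 5 = 3$)
$N{\left(R,f \right)} = -5$ ($N{\left(R,f \right)} = 3 - 8 = -5$)
$\left(51 + N{\left(G,n{\left(h{\left(4 - \left(-1 + 0\right)^{2} \right)},-4 \right)} \right)}\right)^{2} = \left(51 - 5\right)^{2} = 46^{2} = 2116$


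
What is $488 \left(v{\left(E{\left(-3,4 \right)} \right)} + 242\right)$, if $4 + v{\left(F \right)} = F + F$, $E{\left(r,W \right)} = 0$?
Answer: $116144$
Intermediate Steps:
$v{\left(F \right)} = -4 + 2 F$ ($v{\left(F \right)} = -4 + \left(F + F\right) = -4 + 2 F$)
$488 \left(v{\left(E{\left(-3,4 \right)} \right)} + 242\right) = 488 \left(\left(-4 + 2 \cdot 0\right) + 242\right) = 488 \left(\left(-4 + 0\right) + 242\right) = 488 \left(-4 + 242\right) = 488 \cdot 238 = 116144$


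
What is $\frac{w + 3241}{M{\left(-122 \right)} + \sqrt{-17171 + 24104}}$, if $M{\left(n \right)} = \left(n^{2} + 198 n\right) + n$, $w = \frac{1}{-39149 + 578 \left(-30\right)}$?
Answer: $- \frac{1719861486112}{4984606476167} - \frac{183080848 \sqrt{6933}}{4984606476167} \approx -0.34809$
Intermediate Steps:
$w = - \frac{1}{56489}$ ($w = \frac{1}{-39149 - 17340} = \frac{1}{-56489} = - \frac{1}{56489} \approx -1.7703 \cdot 10^{-5}$)
$M{\left(n \right)} = n^{2} + 199 n$
$\frac{w + 3241}{M{\left(-122 \right)} + \sqrt{-17171 + 24104}} = \frac{- \frac{1}{56489} + 3241}{- 122 \left(199 - 122\right) + \sqrt{-17171 + 24104}} = \frac{183080848}{56489 \left(\left(-122\right) 77 + \sqrt{6933}\right)} = \frac{183080848}{56489 \left(-9394 + \sqrt{6933}\right)}$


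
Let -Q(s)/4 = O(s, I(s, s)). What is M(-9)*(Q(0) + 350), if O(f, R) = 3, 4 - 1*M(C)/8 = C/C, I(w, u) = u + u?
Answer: 8112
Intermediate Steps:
I(w, u) = 2*u
M(C) = 24 (M(C) = 32 - 8*C/C = 32 - 8*1 = 32 - 8 = 24)
Q(s) = -12 (Q(s) = -4*3 = -12)
M(-9)*(Q(0) + 350) = 24*(-12 + 350) = 24*338 = 8112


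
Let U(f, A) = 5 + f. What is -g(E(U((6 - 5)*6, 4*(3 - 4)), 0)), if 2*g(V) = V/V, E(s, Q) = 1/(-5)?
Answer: -½ ≈ -0.50000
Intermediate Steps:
E(s, Q) = -⅕
g(V) = ½ (g(V) = (V/V)/2 = (½)*1 = ½)
-g(E(U((6 - 5)*6, 4*(3 - 4)), 0)) = -1*½ = -½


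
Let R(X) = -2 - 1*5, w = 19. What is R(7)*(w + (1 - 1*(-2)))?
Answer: -154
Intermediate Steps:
R(X) = -7 (R(X) = -2 - 5 = -7)
R(7)*(w + (1 - 1*(-2))) = -7*(19 + (1 - 1*(-2))) = -7*(19 + (1 + 2)) = -7*(19 + 3) = -7*22 = -154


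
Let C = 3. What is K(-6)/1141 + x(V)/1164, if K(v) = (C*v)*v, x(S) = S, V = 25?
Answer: 154237/1328124 ≈ 0.11613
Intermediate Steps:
K(v) = 3*v**2 (K(v) = (3*v)*v = 3*v**2)
K(-6)/1141 + x(V)/1164 = (3*(-6)**2)/1141 + 25/1164 = (3*36)*(1/1141) + 25*(1/1164) = 108*(1/1141) + 25/1164 = 108/1141 + 25/1164 = 154237/1328124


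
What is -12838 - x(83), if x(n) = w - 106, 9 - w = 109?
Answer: -12632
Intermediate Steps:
w = -100 (w = 9 - 1*109 = 9 - 109 = -100)
x(n) = -206 (x(n) = -100 - 106 = -206)
-12838 - x(83) = -12838 - 1*(-206) = -12838 + 206 = -12632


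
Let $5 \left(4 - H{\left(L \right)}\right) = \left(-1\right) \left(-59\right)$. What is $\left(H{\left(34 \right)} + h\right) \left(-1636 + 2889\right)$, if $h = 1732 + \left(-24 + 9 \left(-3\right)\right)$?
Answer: $\frac{10482598}{5} \approx 2.0965 \cdot 10^{6}$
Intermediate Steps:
$H{\left(L \right)} = - \frac{39}{5}$ ($H{\left(L \right)} = 4 - \frac{\left(-1\right) \left(-59\right)}{5} = 4 - \frac{59}{5} = - \frac{39}{5}$)
$h = 1681$ ($h = 1732 - 51 = 1681$)
$\left(H{\left(34 \right)} + h\right) \left(-1636 + 2889\right) = \left(- \frac{39}{5} + 1681\right) \left(-1636 + 2889\right) = \frac{8366}{5} \cdot 1253 = \frac{10482598}{5}$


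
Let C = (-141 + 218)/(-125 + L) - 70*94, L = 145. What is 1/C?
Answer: -20/131523 ≈ -0.00015206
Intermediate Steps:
C = -131523/20 (C = (-141 + 218)/(-125 + 145) - 70*94 = 77/20 - 6580 = -131523/20 ≈ -6576.1)
1/C = 1/(-131523/20) = -20/131523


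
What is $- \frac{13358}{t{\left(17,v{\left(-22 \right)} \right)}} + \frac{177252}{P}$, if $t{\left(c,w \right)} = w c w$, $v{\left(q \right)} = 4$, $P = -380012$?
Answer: $- \frac{640551605}{12920408} \approx -49.577$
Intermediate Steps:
$t{\left(c,w \right)} = c w^{2}$ ($t{\left(c,w \right)} = c w w = c w^{2}$)
$- \frac{13358}{t{\left(17,v{\left(-22 \right)} \right)}} + \frac{177252}{P} = - \frac{13358}{17 \cdot 4^{2}} + \frac{177252}{-380012} = - \frac{13358}{17 \cdot 16} + 177252 \left(- \frac{1}{380012}\right) = - \frac{13358}{272} - \frac{44313}{95003} = \left(-13358\right) \frac{1}{272} - \frac{44313}{95003} = - \frac{6679}{136} - \frac{44313}{95003} = - \frac{640551605}{12920408}$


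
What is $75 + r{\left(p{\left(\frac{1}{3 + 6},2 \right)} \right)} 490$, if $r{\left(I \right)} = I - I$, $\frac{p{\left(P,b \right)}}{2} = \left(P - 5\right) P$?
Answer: $75$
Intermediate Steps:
$p{\left(P,b \right)} = 2 P \left(-5 + P\right)$ ($p{\left(P,b \right)} = 2 \left(P - 5\right) P = 2 \left(-5 + P\right) P = 2 P \left(-5 + P\right)$)
$r{\left(I \right)} = 0$
$75 + r{\left(p{\left(\frac{1}{3 + 6},2 \right)} \right)} 490 = 75 + 0 \cdot 490 = 75 + 0 = 75$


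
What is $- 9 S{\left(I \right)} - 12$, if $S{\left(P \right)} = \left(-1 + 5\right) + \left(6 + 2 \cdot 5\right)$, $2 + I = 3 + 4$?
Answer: $-192$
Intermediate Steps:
$I = 5$ ($I = -2 + \left(3 + 4\right) = -2 + 7 = 5$)
$S{\left(P \right)} = 20$ ($S{\left(P \right)} = 4 + \left(6 + 10\right) = 4 + 16 = 20$)
$- 9 S{\left(I \right)} - 12 = \left(-9\right) 20 - 12 = -180 - 12 = -192$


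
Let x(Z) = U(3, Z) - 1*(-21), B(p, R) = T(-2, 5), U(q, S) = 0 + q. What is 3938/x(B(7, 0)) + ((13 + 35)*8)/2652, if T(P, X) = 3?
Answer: 435533/2652 ≈ 164.23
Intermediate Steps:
U(q, S) = q
B(p, R) = 3
x(Z) = 24 (x(Z) = 3 - 1*(-21) = 3 + 21 = 24)
3938/x(B(7, 0)) + ((13 + 35)*8)/2652 = 3938/24 + ((13 + 35)*8)/2652 = 3938*(1/24) + (48*8)*(1/2652) = 1969/12 + 384*(1/2652) = 1969/12 + 32/221 = 435533/2652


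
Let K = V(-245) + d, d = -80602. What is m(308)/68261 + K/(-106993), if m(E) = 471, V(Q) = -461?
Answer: 5583835146/7303449173 ≈ 0.76455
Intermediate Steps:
K = -81063 (K = -461 - 80602 = -81063)
m(308)/68261 + K/(-106993) = 471/68261 - 81063/(-106993) = 471*(1/68261) - 81063*(-1/106993) = 471/68261 + 81063/106993 = 5583835146/7303449173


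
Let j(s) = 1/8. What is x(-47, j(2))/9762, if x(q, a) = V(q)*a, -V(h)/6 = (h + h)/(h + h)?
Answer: -1/13016 ≈ -7.6829e-5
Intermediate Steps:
V(h) = -6 (V(h) = -6*(h + h)/(h + h) = -6*2*h/(2*h) = -6*2*h*1/(2*h) = -6*1 = -6)
j(s) = ⅛
x(q, a) = -6*a
x(-47, j(2))/9762 = -6*⅛/9762 = -¾*1/9762 = -1/13016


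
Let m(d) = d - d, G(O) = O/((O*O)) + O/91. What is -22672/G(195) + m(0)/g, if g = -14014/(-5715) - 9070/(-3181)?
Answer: -7736820/733 ≈ -10555.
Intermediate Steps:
G(O) = 1/O + O/91 (G(O) = O/(O²) + O*(1/91) = O/O² + O/91 = 1/O + O/91)
g = 96413584/18179415 (g = -14014*(-1/5715) - 9070*(-1/3181) = 14014/5715 + 9070/3181 = 96413584/18179415 ≈ 5.3035)
m(d) = 0
-22672/G(195) + m(0)/g = -22672/(1/195 + (1/91)*195) + 0/(96413584/18179415) = -22672/(1/195 + 15/7) + 0*(18179415/96413584) = -22672/2932/1365 + 0 = -22672*1365/2932 + 0 = -7736820/733 + 0 = -7736820/733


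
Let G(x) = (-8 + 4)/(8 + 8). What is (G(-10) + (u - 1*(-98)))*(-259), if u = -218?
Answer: 124579/4 ≈ 31145.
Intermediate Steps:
G(x) = -1/4 (G(x) = -4/16 = -4*1/16 = -1/4)
(G(-10) + (u - 1*(-98)))*(-259) = (-1/4 + (-218 - 1*(-98)))*(-259) = (-1/4 + (-218 + 98))*(-259) = (-1/4 - 120)*(-259) = -481/4*(-259) = 124579/4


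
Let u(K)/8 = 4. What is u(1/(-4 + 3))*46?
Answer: 1472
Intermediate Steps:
u(K) = 32 (u(K) = 8*4 = 32)
u(1/(-4 + 3))*46 = 32*46 = 1472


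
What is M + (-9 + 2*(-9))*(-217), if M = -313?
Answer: 5546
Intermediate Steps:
M + (-9 + 2*(-9))*(-217) = -313 + (-9 + 2*(-9))*(-217) = -313 + (-9 - 18)*(-217) = -313 - 27*(-217) = -313 + 5859 = 5546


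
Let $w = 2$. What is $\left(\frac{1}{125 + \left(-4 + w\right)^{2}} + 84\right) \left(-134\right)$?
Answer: $- \frac{1452158}{129} \approx -11257.0$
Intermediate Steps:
$\left(\frac{1}{125 + \left(-4 + w\right)^{2}} + 84\right) \left(-134\right) = \left(\frac{1}{125 + \left(-4 + 2\right)^{2}} + 84\right) \left(-134\right) = \left(\frac{1}{125 + \left(-2\right)^{2}} + 84\right) \left(-134\right) = \left(\frac{1}{125 + 4} + 84\right) \left(-134\right) = \left(\frac{1}{129} + 84\right) \left(-134\right) = \frac{10837}{129} \left(-134\right) = - \frac{1452158}{129}$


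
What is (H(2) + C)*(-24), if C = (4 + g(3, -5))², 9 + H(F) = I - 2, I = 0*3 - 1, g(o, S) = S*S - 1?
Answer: -18528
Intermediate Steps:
g(o, S) = -1 + S² (g(o, S) = S² - 1 = -1 + S²)
I = -1 (I = 0 - 1 = -1)
H(F) = -12 (H(F) = -9 + (-1 - 2) = -9 - 3 = -12)
C = 784 (C = (4 + (-1 + (-5)²))² = (4 + (-1 + 25))² = (4 + 24)² = 28² = 784)
(H(2) + C)*(-24) = (-12 + 784)*(-24) = 772*(-24) = -18528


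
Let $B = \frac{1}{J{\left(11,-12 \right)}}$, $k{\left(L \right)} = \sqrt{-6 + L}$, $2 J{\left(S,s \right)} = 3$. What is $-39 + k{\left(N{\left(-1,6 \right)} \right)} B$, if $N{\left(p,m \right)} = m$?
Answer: $-39$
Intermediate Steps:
$J{\left(S,s \right)} = \frac{3}{2}$ ($J{\left(S,s \right)} = \frac{1}{2} \cdot 3 = \frac{3}{2}$)
$B = \frac{2}{3}$ ($B = \frac{1}{\frac{3}{2}} = \frac{2}{3} \approx 0.66667$)
$-39 + k{\left(N{\left(-1,6 \right)} \right)} B = -39 + \sqrt{-6 + 6} \cdot \frac{2}{3} = -39 + \sqrt{0} \cdot \frac{2}{3} = -39 + 0 \cdot \frac{2}{3} = -39 + 0 = -39$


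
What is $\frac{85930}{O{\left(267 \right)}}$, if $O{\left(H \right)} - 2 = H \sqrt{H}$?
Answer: $- \frac{171860}{19034159} + \frac{22943310 \sqrt{267}}{19034159} \approx 19.687$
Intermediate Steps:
$O{\left(H \right)} = 2 + H^{\frac{3}{2}}$ ($O{\left(H \right)} = 2 + H \sqrt{H} = 2 + H^{\frac{3}{2}}$)
$\frac{85930}{O{\left(267 \right)}} = \frac{85930}{2 + 267^{\frac{3}{2}}} = \frac{85930}{2 + 267 \sqrt{267}}$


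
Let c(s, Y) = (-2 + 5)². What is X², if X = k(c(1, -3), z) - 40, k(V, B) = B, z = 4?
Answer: 1296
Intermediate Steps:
c(s, Y) = 9 (c(s, Y) = 3² = 9)
X = -36 (X = 4 - 40 = -36)
X² = (-36)² = 1296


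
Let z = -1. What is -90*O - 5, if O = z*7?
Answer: 625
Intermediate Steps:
O = -7 (O = -1*7 = -7)
-90*O - 5 = -90*(-7) - 5 = 630 - 5 = 625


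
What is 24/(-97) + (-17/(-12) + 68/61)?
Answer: 162173/71004 ≈ 2.2840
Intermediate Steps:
24/(-97) + (-17/(-12) + 68/61) = -1/97*24 + (-17*(-1/12) + 68*(1/61)) = -24/97 + (17/12 + 68/61) = -24/97 + 1853/732 = 162173/71004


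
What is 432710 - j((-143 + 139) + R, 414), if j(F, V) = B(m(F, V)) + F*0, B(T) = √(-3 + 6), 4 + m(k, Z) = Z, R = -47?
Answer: 432710 - √3 ≈ 4.3271e+5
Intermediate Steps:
m(k, Z) = -4 + Z
B(T) = √3
j(F, V) = √3 (j(F, V) = √3 + F*0 = √3 + 0 = √3)
432710 - j((-143 + 139) + R, 414) = 432710 - √3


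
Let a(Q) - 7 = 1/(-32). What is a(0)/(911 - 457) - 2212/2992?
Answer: -1966795/2716736 ≈ -0.72396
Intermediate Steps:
a(Q) = 223/32 (a(Q) = 7 + 1/(-32) = 7 - 1/32 = 223/32)
a(0)/(911 - 457) - 2212/2992 = 223/(32*(911 - 457)) - 2212/2992 = (223/32)/454 - 2212*1/2992 = (223/32)*(1/454) - 553/748 = 223/14528 - 553/748 = -1966795/2716736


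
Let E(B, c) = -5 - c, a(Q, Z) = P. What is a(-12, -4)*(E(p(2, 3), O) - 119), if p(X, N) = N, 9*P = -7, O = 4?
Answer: 896/9 ≈ 99.556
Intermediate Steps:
P = -7/9 (P = (⅑)*(-7) = -7/9 ≈ -0.77778)
a(Q, Z) = -7/9
a(-12, -4)*(E(p(2, 3), O) - 119) = -7*((-5 - 1*4) - 119)/9 = -7*((-5 - 4) - 119)/9 = -7*(-9 - 119)/9 = -7/9*(-128) = 896/9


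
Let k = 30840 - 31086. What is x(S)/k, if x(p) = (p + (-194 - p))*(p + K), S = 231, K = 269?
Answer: 48500/123 ≈ 394.31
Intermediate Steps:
x(p) = -52186 - 194*p (x(p) = (p + (-194 - p))*(p + 269) = -194*(269 + p) = -52186 - 194*p)
k = -246
x(S)/k = (-52186 - 194*231)/(-246) = (-52186 - 44814)*(-1/246) = -97000*(-1/246) = 48500/123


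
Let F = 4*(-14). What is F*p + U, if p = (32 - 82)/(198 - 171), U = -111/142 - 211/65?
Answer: 24840221/249210 ≈ 99.676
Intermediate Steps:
F = -56
U = -37177/9230 (U = -111*1/142 - 211*1/65 = -111/142 - 211/65 = -37177/9230 ≈ -4.0278)
p = -50/27 ≈ -1.8519
F*p + U = -56*(-50/27) - 37177/9230 = 2800/27 - 37177/9230 = 24840221/249210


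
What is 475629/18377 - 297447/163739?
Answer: 72412833312/3009031603 ≈ 24.065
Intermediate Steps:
475629/18377 - 297447/163739 = 72412833312/3009031603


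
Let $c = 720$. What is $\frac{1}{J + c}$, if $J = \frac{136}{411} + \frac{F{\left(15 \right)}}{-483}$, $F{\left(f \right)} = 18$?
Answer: $\frac{66171}{47662550} \approx 0.0013883$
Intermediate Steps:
$J = \frac{19430}{66171}$ ($J = \frac{136}{411} + \frac{18}{-483} = 136 \cdot \frac{1}{411} + 18 \left(- \frac{1}{483}\right) = \frac{136}{411} - \frac{6}{161} = \frac{19430}{66171} \approx 0.29363$)
$\frac{1}{J + c} = \frac{1}{\frac{19430}{66171} + 720} = \frac{1}{\frac{47662550}{66171}} = \frac{66171}{47662550}$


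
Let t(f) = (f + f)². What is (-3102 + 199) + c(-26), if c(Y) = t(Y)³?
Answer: 19770606761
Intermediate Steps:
t(f) = 4*f² (t(f) = (2*f)² = 4*f²)
c(Y) = 64*Y⁶ (c(Y) = (4*Y²)³ = 64*Y⁶)
(-3102 + 199) + c(-26) = (-3102 + 199) + 64*(-26)⁶ = -2903 + 64*308915776 = -2903 + 19770609664 = 19770606761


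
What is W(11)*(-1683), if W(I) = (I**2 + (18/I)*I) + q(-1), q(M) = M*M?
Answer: -235620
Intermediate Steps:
q(M) = M**2
W(I) = 19 + I**2 (W(I) = (I**2 + (18/I)*I) + (-1)**2 = (I**2 + 18) + 1 = (18 + I**2) + 1 = 19 + I**2)
W(11)*(-1683) = (19 + 11**2)*(-1683) = (19 + 121)*(-1683) = 140*(-1683) = -235620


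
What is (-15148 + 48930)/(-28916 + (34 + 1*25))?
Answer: -33782/28857 ≈ -1.1707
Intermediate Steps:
(-15148 + 48930)/(-28916 + (34 + 1*25)) = 33782/(-28916 + (34 + 25)) = 33782/(-28916 + 59) = 33782/(-28857) = 33782*(-1/28857) = -33782/28857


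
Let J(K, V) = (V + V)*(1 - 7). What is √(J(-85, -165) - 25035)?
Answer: I*√23055 ≈ 151.84*I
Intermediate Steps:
J(K, V) = -12*V (J(K, V) = (2*V)*(-6) = -12*V)
√(J(-85, -165) - 25035) = √(-12*(-165) - 25035) = √(1980 - 25035) = √(-23055) = I*√23055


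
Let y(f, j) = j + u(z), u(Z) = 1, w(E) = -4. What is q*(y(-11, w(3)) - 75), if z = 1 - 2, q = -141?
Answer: 10998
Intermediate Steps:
z = -1
y(f, j) = 1 + j (y(f, j) = j + 1 = 1 + j)
q*(y(-11, w(3)) - 75) = -141*((1 - 4) - 75) = -141*(-3 - 75) = -141*(-78) = 10998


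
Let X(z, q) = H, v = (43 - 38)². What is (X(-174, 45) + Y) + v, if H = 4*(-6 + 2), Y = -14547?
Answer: -14538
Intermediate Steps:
v = 25 (v = 5² = 25)
H = -16 (H = 4*(-4) = -16)
X(z, q) = -16
(X(-174, 45) + Y) + v = (-16 - 14547) + 25 = -14563 + 25 = -14538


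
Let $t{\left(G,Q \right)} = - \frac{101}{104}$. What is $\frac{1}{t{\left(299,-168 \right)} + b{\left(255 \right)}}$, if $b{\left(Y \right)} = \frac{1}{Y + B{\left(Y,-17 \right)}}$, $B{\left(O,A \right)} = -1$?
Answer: $- \frac{13208}{12775} \approx -1.0339$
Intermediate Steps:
$b{\left(Y \right)} = \frac{1}{-1 + Y}$ ($b{\left(Y \right)} = \frac{1}{Y - 1} = \frac{1}{-1 + Y}$)
$t{\left(G,Q \right)} = - \frac{101}{104}$ ($t{\left(G,Q \right)} = \left(-101\right) \frac{1}{104} = - \frac{101}{104}$)
$\frac{1}{t{\left(299,-168 \right)} + b{\left(255 \right)}} = \frac{1}{- \frac{101}{104} + \frac{1}{-1 + 255}} = \frac{1}{- \frac{101}{104} + \frac{1}{254}} = \frac{1}{- \frac{12775}{13208}} = - \frac{13208}{12775}$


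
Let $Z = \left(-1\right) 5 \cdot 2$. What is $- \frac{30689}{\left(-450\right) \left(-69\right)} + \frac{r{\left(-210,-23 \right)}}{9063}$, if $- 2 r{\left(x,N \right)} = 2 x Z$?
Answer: $- \frac{38148823}{31267350} \approx -1.2201$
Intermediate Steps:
$Z = -10$ ($Z = \left(-5\right) 2 = -10$)
$r{\left(x,N \right)} = 10 x$ ($r{\left(x,N \right)} = - \frac{2 x \left(-10\right)}{2} = - \frac{\left(-20\right) x}{2} = 10 x$)
$- \frac{30689}{\left(-450\right) \left(-69\right)} + \frac{r{\left(-210,-23 \right)}}{9063} = - \frac{30689}{\left(-450\right) \left(-69\right)} + \frac{10 \left(-210\right)}{9063} = - \frac{30689}{31050} - \frac{700}{3021} = - \frac{38148823}{31267350}$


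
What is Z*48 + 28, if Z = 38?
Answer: 1852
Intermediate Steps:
Z*48 + 28 = 38*48 + 28 = 1824 + 28 = 1852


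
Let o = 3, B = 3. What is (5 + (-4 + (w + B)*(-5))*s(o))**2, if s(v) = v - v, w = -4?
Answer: 25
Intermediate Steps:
s(v) = 0
(5 + (-4 + (w + B)*(-5))*s(o))**2 = (5 + (-4 + (-4 + 3)*(-5))*0)**2 = (5 + (-4 - 1*(-5))*0)**2 = (5 + (-4 + 5)*0)**2 = (5 + 1*0)**2 = (5 + 0)**2 = 5**2 = 25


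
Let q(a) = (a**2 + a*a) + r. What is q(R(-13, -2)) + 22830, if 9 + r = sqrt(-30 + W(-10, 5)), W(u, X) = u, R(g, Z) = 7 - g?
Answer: 23621 + 2*I*sqrt(10) ≈ 23621.0 + 6.3246*I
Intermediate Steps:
r = -9 + 2*I*sqrt(10) (r = -9 + sqrt(-30 - 10) = -9 + sqrt(-40) = -9 + 2*I*sqrt(10) ≈ -9.0 + 6.3246*I)
q(a) = -9 + 2*a**2 + 2*I*sqrt(10) (q(a) = (a**2 + a*a) + (-9 + 2*I*sqrt(10)) = (a**2 + a**2) + (-9 + 2*I*sqrt(10)) = 2*a**2 + (-9 + 2*I*sqrt(10)) = -9 + 2*a**2 + 2*I*sqrt(10))
q(R(-13, -2)) + 22830 = (-9 + 2*(7 - 1*(-13))**2 + 2*I*sqrt(10)) + 22830 = (-9 + 2*(7 + 13)**2 + 2*I*sqrt(10)) + 22830 = (-9 + 2*20**2 + 2*I*sqrt(10)) + 22830 = (-9 + 2*400 + 2*I*sqrt(10)) + 22830 = (-9 + 800 + 2*I*sqrt(10)) + 22830 = (791 + 2*I*sqrt(10)) + 22830 = 23621 + 2*I*sqrt(10)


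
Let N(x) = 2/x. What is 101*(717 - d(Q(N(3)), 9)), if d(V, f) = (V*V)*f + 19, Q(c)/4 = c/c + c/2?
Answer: 44642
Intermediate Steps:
Q(c) = 4 + 2*c (Q(c) = 4*(c/c + c/2) = 4*(1 + c*(1/2)) = 4*(1 + c/2) = 4 + 2*c)
d(V, f) = 19 + f*V**2 (d(V, f) = V**2*f + 19 = f*V**2 + 19 = 19 + f*V**2)
101*(717 - d(Q(N(3)), 9)) = 101*(717 - (19 + 9*(4 + 2*(2/3))**2)) = 101*(717 - (19 + 9*(4 + 4/3)**2)) = 101*(717 - (19 + 9*(16/3)**2)) = 101*(717 - (19 + 9*(256/9))) = 101*(717 - (19 + 256)) = 101*(717 - 1*275) = 101*(717 - 275) = 101*442 = 44642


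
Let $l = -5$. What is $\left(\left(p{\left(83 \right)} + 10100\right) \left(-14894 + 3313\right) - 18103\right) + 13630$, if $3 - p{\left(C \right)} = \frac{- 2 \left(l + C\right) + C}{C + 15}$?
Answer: $- \frac{11467562381}{98} \approx -1.1702 \cdot 10^{8}$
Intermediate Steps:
$p{\left(C \right)} = 3 - \frac{10 - C}{15 + C}$ ($p{\left(C \right)} = 3 - \frac{- 2 \left(-5 + C\right) + C}{C + 15} = 3 - \frac{\left(10 - 2 C\right) + C}{15 + C} = 3 - \frac{10 - C}{15 + C}$)
$\left(\left(p{\left(83 \right)} + 10100\right) \left(-14894 + 3313\right) - 18103\right) + 13630 = \left(\left(\frac{35 + 4 \cdot 83}{15 + 83} + 10100\right) \left(-14894 + 3313\right) - 18103\right) + 13630 = \left(\left(\frac{35 + 332}{98} + 10100\right) \left(-11581\right) - 18103\right) + 13630 = \left(\left(\frac{1}{98} \cdot 367 + 10100\right) \left(-11581\right) - 18103\right) + 13630 = \left(\left(\frac{367}{98} + 10100\right) \left(-11581\right) - 18103\right) + 13630 = \left(\frac{990167}{98} \left(-11581\right) - 18103\right) + 13630 = \left(- \frac{11467124027}{98} - 18103\right) + 13630 = - \frac{11468898121}{98} + 13630 = - \frac{11467562381}{98}$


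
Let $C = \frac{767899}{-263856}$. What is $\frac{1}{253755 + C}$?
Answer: $\frac{263856}{66954011381} \approx 3.9409 \cdot 10^{-6}$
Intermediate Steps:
$C = - \frac{767899}{263856}$ ($C = 767899 \left(- \frac{1}{263856}\right) = - \frac{767899}{263856} \approx -2.9103$)
$\frac{1}{253755 + C} = \frac{1}{253755 - \frac{767899}{263856}} = \frac{1}{\frac{66954011381}{263856}} = \frac{263856}{66954011381}$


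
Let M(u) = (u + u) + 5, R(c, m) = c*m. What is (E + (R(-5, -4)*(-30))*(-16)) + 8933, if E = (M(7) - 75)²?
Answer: 21669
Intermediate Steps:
M(u) = 5 + 2*u (M(u) = 2*u + 5 = 5 + 2*u)
E = 3136 (E = ((5 + 2*7) - 75)² = ((5 + 14) - 75)² = (19 - 75)² = (-56)² = 3136)
(E + (R(-5, -4)*(-30))*(-16)) + 8933 = (3136 + (-5*(-4)*(-30))*(-16)) + 8933 = (3136 + (20*(-30))*(-16)) + 8933 = (3136 - 600*(-16)) + 8933 = (3136 + 9600) + 8933 = 12736 + 8933 = 21669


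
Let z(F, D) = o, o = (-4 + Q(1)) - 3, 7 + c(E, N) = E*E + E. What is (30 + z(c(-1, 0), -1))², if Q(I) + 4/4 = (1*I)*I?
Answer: 529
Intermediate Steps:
c(E, N) = -7 + E + E² (c(E, N) = -7 + (E*E + E) = -7 + (E² + E) = -7 + (E + E²) = -7 + E + E²)
Q(I) = -1 + I² (Q(I) = -1 + (1*I)*I = -1 + I*I = -1 + I²)
o = -7 (o = (-4 + (-1 + 1²)) - 3 = (-4 + (-1 + 1)) - 3 = (-4 + 0) - 3 = -4 - 3 = -7)
z(F, D) = -7
(30 + z(c(-1, 0), -1))² = (30 - 7)² = 23² = 529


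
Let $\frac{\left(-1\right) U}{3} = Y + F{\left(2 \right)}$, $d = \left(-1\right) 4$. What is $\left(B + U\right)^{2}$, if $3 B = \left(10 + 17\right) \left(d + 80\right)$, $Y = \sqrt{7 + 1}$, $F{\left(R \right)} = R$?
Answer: $459756 - 8136 \sqrt{2} \approx 4.4825 \cdot 10^{5}$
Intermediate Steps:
$d = -4$
$Y = 2 \sqrt{2}$ ($Y = \sqrt{8} = 2 \sqrt{2} \approx 2.8284$)
$B = 684$ ($B = \frac{\left(10 + 17\right) \left(-4 + 80\right)}{3} = \frac{27 \cdot 76}{3} = \frac{1}{3} \cdot 2052 = 684$)
$U = -6 - 6 \sqrt{2}$ ($U = - 3 \left(2 \sqrt{2} + 2\right) = - 3 \left(2 + 2 \sqrt{2}\right) = -6 - 6 \sqrt{2} \approx -14.485$)
$\left(B + U\right)^{2} = \left(684 - \left(6 + 6 \sqrt{2}\right)\right)^{2} = \left(678 - 6 \sqrt{2}\right)^{2}$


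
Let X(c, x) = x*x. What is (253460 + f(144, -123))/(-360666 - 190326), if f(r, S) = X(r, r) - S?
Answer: -274319/550992 ≈ -0.49786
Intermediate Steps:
X(c, x) = x**2
f(r, S) = r**2 - S
(253460 + f(144, -123))/(-360666 - 190326) = (253460 + (144**2 - 1*(-123)))/(-360666 - 190326) = (253460 + (20736 + 123))/(-550992) = (253460 + 20859)*(-1/550992) = 274319*(-1/550992) = -274319/550992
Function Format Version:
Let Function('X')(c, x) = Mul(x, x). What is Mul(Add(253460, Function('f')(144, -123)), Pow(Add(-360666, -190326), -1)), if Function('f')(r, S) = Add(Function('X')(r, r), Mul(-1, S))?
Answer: Rational(-274319, 550992) ≈ -0.49786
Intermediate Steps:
Function('X')(c, x) = Pow(x, 2)
Function('f')(r, S) = Add(Pow(r, 2), Mul(-1, S))
Mul(Add(253460, Function('f')(144, -123)), Pow(Add(-360666, -190326), -1)) = Mul(Add(253460, Add(Pow(144, 2), Mul(-1, -123))), Pow(Add(-360666, -190326), -1)) = Mul(Add(253460, Add(20736, 123)), Pow(-550992, -1)) = Mul(Add(253460, 20859), Rational(-1, 550992)) = Mul(274319, Rational(-1, 550992)) = Rational(-274319, 550992)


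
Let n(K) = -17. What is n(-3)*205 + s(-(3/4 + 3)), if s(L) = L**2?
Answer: -55535/16 ≈ -3470.9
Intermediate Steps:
n(-3)*205 + s(-(3/4 + 3)) = -17*205 + (-(3/4 + 3))**2 = -3485 + (-(3*(1/4) + 3))**2 = -3485 + (-(3/4 + 3))**2 = -3485 + (-1*15/4)**2 = -3485 + (-15/4)**2 = -3485 + 225/16 = -55535/16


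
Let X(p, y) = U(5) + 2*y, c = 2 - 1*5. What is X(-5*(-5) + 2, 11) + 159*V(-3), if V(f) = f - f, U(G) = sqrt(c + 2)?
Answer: 22 + I ≈ 22.0 + 1.0*I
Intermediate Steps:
c = -3 (c = 2 - 5 = -3)
U(G) = I (U(G) = sqrt(-3 + 2) = sqrt(-1) = I)
V(f) = 0
X(p, y) = I + 2*y
X(-5*(-5) + 2, 11) + 159*V(-3) = (I + 2*11) + 159*0 = (I + 22) + 0 = (22 + I) + 0 = 22 + I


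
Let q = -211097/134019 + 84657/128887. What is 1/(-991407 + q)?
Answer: -17273306853/17124893189224727 ≈ -1.0087e-6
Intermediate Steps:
q = -15862012556/17273306853 (q = -211097*1/134019 + 84657*(1/128887) = -211097/134019 + 84657/128887 = -15862012556/17273306853 ≈ -0.91830)
1/(-991407 + q) = 1/(-991407 - 15862012556/17273306853) = 1/(-17124893189224727/17273306853) = -17273306853/17124893189224727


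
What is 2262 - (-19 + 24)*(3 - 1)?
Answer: 2252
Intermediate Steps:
2262 - (-19 + 24)*(3 - 1) = 2262 - 5*2 = 2262 - 1*10 = 2262 - 10 = 2252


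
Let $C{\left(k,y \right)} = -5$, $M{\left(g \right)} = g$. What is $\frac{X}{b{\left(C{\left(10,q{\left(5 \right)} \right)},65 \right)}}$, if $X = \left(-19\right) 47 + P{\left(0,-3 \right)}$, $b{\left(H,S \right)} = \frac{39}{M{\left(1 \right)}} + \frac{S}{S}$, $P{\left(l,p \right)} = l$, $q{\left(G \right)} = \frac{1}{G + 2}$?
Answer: $- \frac{893}{40} \approx -22.325$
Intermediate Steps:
$q{\left(G \right)} = \frac{1}{2 + G}$
$b{\left(H,S \right)} = 40$ ($b{\left(H,S \right)} = \frac{39}{1} + \frac{S}{S} = 39 \cdot 1 + 1 = 39 + 1 = 40$)
$X = -893$ ($X = \left(-19\right) 47 + 0 = -893 + 0 = -893$)
$\frac{X}{b{\left(C{\left(10,q{\left(5 \right)} \right)},65 \right)}} = - \frac{893}{40}$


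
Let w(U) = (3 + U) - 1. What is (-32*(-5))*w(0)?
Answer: 320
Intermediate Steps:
w(U) = 2 + U
(-32*(-5))*w(0) = (-32*(-5))*(2 + 0) = 160*2 = 320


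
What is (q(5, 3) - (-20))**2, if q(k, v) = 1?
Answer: 441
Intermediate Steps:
(q(5, 3) - (-20))**2 = (1 - (-20))**2 = (1 - 5*(-4))**2 = (1 + 20)**2 = 21**2 = 441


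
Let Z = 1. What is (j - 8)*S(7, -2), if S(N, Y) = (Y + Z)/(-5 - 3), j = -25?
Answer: -33/8 ≈ -4.1250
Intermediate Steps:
S(N, Y) = -1/8 - Y/8 (S(N, Y) = (Y + 1)/(-5 - 3) = (1 + Y)/(-8) = (1 + Y)*(-1/8) = -1/8 - Y/8)
(j - 8)*S(7, -2) = (-25 - 8)*(-1/8 - 1/8*(-2)) = -33*(-1/8 + 1/4) = -33*1/8 = -33/8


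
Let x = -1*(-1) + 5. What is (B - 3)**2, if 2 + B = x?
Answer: 1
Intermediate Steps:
x = 6 (x = 1 + 5 = 6)
B = 4 (B = -2 + 6 = 4)
(B - 3)**2 = (4 - 3)**2 = 1**2 = 1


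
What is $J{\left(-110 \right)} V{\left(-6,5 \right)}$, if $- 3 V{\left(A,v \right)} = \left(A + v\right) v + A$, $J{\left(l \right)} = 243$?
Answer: $891$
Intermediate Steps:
$V{\left(A,v \right)} = - \frac{A}{3} - \frac{v \left(A + v\right)}{3}$ ($V{\left(A,v \right)} = - \frac{\left(A + v\right) v + A}{3} = - \frac{v \left(A + v\right) + A}{3} = - \frac{A + v \left(A + v\right)}{3} = - \frac{A}{3} - \frac{v \left(A + v\right)}{3}$)
$J{\left(-110 \right)} V{\left(-6,5 \right)} = 243 \left(\left(- \frac{1}{3}\right) \left(-6\right) - \frac{5^{2}}{3} - \left(-2\right) 5\right) = 243 \left(2 - \frac{25}{3} + 10\right) = 243 \cdot \frac{11}{3} = 891$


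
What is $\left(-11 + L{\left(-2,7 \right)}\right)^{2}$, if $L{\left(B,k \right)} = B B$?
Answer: $49$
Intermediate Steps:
$L{\left(B,k \right)} = B^{2}$
$\left(-11 + L{\left(-2,7 \right)}\right)^{2} = \left(-11 + \left(-2\right)^{2}\right)^{2} = \left(-11 + 4\right)^{2} = \left(-7\right)^{2} = 49$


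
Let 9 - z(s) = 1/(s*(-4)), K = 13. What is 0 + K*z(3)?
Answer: 1417/12 ≈ 118.08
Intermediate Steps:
z(s) = 9 + 1/(4*s) (z(s) = 9 - 1/(s*(-4)) = 9 - 1/((-4*s)) = 9 - (-1)/(4*s) = 9 + 1/(4*s))
0 + K*z(3) = 0 + 13*(9 + (¼)/3) = 0 + 13*(9 + (¼)*(⅓)) = 0 + 13*(9 + 1/12) = 0 + 13*(109/12) = 0 + 1417/12 = 1417/12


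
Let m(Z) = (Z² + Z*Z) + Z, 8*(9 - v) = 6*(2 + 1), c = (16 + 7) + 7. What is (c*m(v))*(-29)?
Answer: -340605/4 ≈ -85151.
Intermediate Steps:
c = 30 (c = 23 + 7 = 30)
v = 27/4 (v = 9 - 3*(2 + 1)/4 = 9 - 3*3/4 = 9 - ⅛*18 = 9 - 9/4 = 27/4 ≈ 6.7500)
m(Z) = Z + 2*Z² (m(Z) = (Z² + Z²) + Z = 2*Z² + Z = Z + 2*Z²)
(c*m(v))*(-29) = (30*(27*(1 + 2*(27/4))/4))*(-29) = (30*(27*(1 + 27/2)/4))*(-29) = (30*((27/4)*(29/2)))*(-29) = (30*(783/8))*(-29) = (11745/4)*(-29) = -340605/4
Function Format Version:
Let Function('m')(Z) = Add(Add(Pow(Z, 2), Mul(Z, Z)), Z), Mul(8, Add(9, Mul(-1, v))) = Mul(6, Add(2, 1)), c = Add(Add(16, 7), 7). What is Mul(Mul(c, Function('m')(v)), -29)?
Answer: Rational(-340605, 4) ≈ -85151.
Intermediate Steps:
c = 30 (c = Add(23, 7) = 30)
v = Rational(27, 4) (v = Add(9, Mul(Rational(-1, 8), Mul(6, Add(2, 1)))) = Add(9, Mul(Rational(-1, 8), Mul(6, 3))) = Add(9, Mul(Rational(-1, 8), 18)) = Add(9, Rational(-9, 4)) = Rational(27, 4) ≈ 6.7500)
Function('m')(Z) = Add(Z, Mul(2, Pow(Z, 2))) (Function('m')(Z) = Add(Add(Pow(Z, 2), Pow(Z, 2)), Z) = Add(Mul(2, Pow(Z, 2)), Z) = Add(Z, Mul(2, Pow(Z, 2))))
Mul(Mul(c, Function('m')(v)), -29) = Mul(Mul(30, Mul(Rational(27, 4), Add(1, Mul(2, Rational(27, 4))))), -29) = Mul(Mul(30, Mul(Rational(27, 4), Add(1, Rational(27, 2)))), -29) = Mul(Mul(30, Mul(Rational(27, 4), Rational(29, 2))), -29) = Mul(Mul(30, Rational(783, 8)), -29) = Mul(Rational(11745, 4), -29) = Rational(-340605, 4)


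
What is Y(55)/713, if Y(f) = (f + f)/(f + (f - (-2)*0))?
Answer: 1/713 ≈ 0.0014025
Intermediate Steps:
Y(f) = 1 (Y(f) = (2*f)/(f + (f - 1*0)) = (2*f)/(f + (f + 0)) = (2*f)/(f + f) = (2*f)/((2*f)) = (2*f)*(1/(2*f)) = 1)
Y(55)/713 = 1/713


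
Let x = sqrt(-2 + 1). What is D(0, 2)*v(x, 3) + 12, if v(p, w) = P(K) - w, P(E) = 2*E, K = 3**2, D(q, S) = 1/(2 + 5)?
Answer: 99/7 ≈ 14.143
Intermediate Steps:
D(q, S) = 1/7
K = 9
x = I (x = sqrt(-1) = I ≈ 1.0*I)
v(p, w) = 18 - w (v(p, w) = 2*9 - w = 18 - w)
D(0, 2)*v(x, 3) + 12 = (18 - 1*3)/7 + 12 = (18 - 3)/7 + 12 = (1/7)*15 + 12 = 15/7 + 12 = 99/7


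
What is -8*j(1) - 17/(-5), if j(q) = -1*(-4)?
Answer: -143/5 ≈ -28.600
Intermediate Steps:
j(q) = 4
-8*j(1) - 17/(-5) = -8*4 - 17/(-5) = -32 - 17*(-⅕) = -32 + 17/5 = -143/5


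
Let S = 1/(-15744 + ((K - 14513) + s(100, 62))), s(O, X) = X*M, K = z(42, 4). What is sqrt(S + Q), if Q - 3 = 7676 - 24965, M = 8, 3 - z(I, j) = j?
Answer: I*sqrt(15311535097946)/29762 ≈ 131.48*I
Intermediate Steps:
z(I, j) = 3 - j
K = -1 (K = 3 - 1*4 = 3 - 4 = -1)
s(O, X) = 8*X (s(O, X) = X*8 = 8*X)
Q = -17286 (Q = 3 + (7676 - 24965) = 3 - 17289 = -17286)
S = -1/29762 (S = 1/(-15744 + ((-1 - 14513) + 8*62)) = 1/(-15744 + (-14514 + 496)) = 1/(-15744 - 14018) = 1/(-29762) = -1/29762 ≈ -3.3600e-5)
sqrt(S + Q) = sqrt(-1/29762 - 17286) = sqrt(-514465933/29762) = I*sqrt(15311535097946)/29762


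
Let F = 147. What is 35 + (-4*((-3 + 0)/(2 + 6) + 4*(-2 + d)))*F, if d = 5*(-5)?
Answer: 127519/2 ≈ 63760.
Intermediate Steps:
d = -25
35 + (-4*((-3 + 0)/(2 + 6) + 4*(-2 + d)))*F = 35 - 4*((-3 + 0)/(2 + 6) + 4*(-2 - 25))*147 = 35 - 4*(-3/8 + 4*(-27))*147 = 35 - 4*(-3*⅛ - 108)*147 = 35 - 4*(-3/8 - 108)*147 = 35 - 4*(-867/8)*147 = 35 + (867/2)*147 = 35 + 127449/2 = 127519/2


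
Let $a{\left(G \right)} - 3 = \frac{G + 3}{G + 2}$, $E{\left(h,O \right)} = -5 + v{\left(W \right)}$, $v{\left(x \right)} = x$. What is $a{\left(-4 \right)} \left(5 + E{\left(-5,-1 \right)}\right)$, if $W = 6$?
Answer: $21$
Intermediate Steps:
$E{\left(h,O \right)} = 1$ ($E{\left(h,O \right)} = -5 + 6 = 1$)
$a{\left(G \right)} = 3 + \frac{3 + G}{2 + G}$ ($a{\left(G \right)} = 3 + \frac{G + 3}{G + 2} = 3 + \frac{3 + G}{2 + G}$)
$a{\left(-4 \right)} \left(5 + E{\left(-5,-1 \right)}\right) = \frac{9 + 4 \left(-4\right)}{2 - 4} \left(5 + 1\right) = \frac{9 - 16}{-2} \cdot 6 = \left(- \frac{1}{2}\right) \left(-7\right) 6 = \frac{7}{2} \cdot 6 = 21$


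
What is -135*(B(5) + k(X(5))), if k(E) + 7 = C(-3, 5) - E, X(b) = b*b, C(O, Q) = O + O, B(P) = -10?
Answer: 6480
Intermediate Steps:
C(O, Q) = 2*O
X(b) = b**2
k(E) = -13 - E (k(E) = -7 + (2*(-3) - E) = -7 + (-6 - E) = -13 - E)
-135*(B(5) + k(X(5))) = -135*(-10 + (-13 - 1*5**2)) = -135*(-10 + (-13 - 1*25)) = -135*(-10 + (-13 - 25)) = -135*(-10 - 38) = -135*(-48) = 6480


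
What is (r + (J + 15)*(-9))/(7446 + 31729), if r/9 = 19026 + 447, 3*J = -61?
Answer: 35061/7835 ≈ 4.4749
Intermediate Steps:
J = -61/3 (J = (⅓)*(-61) = -61/3 ≈ -20.333)
r = 175257 (r = 9*(19026 + 447) = 9*19473 = 175257)
(r + (J + 15)*(-9))/(7446 + 31729) = (175257 + (-61/3 + 15)*(-9))/(7446 + 31729) = (175257 - 16/3*(-9))/39175 = (175257 + 48)*(1/39175) = 175305*(1/39175) = 35061/7835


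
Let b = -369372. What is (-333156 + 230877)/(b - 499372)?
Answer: 102279/868744 ≈ 0.11773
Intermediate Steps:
(-333156 + 230877)/(b - 499372) = (-333156 + 230877)/(-369372 - 499372) = -102279/(-868744) = -102279*(-1/868744) = 102279/868744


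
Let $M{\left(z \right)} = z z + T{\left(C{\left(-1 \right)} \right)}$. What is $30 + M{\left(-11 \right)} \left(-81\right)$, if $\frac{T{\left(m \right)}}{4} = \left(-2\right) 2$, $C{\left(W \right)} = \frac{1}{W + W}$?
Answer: $-8475$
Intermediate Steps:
$C{\left(W \right)} = \frac{1}{2 W}$
$T{\left(m \right)} = -16$ ($T{\left(m \right)} = 4 \left(\left(-2\right) 2\right) = 4 \left(-4\right) = -16$)
$M{\left(z \right)} = -16 + z^{2}$ ($M{\left(z \right)} = z z - 16 = z^{2} - 16 = -16 + z^{2}$)
$30 + M{\left(-11 \right)} \left(-81\right) = 30 + \left(-16 + \left(-11\right)^{2}\right) \left(-81\right) = 30 + \left(-16 + 121\right) \left(-81\right) = 30 + 105 \left(-81\right) = 30 - 8505 = -8475$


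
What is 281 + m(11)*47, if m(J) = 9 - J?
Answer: 187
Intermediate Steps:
281 + m(11)*47 = 281 + (9 - 1*11)*47 = 281 + (9 - 11)*47 = 281 - 2*47 = 281 - 94 = 187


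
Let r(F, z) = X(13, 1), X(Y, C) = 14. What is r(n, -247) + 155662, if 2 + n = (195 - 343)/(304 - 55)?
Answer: 155676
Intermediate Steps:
n = -646/249 (n = -2 + (195 - 343)/(304 - 55) = -2 - 148/249 = -646/249 ≈ -2.5944)
r(F, z) = 14
r(n, -247) + 155662 = 14 + 155662 = 155676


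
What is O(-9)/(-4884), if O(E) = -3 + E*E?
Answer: -13/814 ≈ -0.015971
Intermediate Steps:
O(E) = -3 + E²
O(-9)/(-4884) = (-3 + (-9)²)/(-4884) = (-3 + 81)*(-1/4884) = 78*(-1/4884) = -13/814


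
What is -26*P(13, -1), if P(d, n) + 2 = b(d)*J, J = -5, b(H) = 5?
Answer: 702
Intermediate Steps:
P(d, n) = -27 (P(d, n) = -2 + 5*(-5) = -2 - 25 = -27)
-26*P(13, -1) = -26*(-27) = 702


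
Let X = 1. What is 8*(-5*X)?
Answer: -40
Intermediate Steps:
8*(-5*X) = 8*(-5*1) = 8*(-5) = -40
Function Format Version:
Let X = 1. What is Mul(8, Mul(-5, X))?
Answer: -40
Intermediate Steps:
Mul(8, Mul(-5, X)) = Mul(8, Mul(-5, 1)) = Mul(8, -5) = -40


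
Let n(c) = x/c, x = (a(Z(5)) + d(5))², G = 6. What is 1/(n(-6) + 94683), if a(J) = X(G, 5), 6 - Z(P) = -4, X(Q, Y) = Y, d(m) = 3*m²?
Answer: 3/280849 ≈ 1.0682e-5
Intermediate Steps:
Z(P) = 10 (Z(P) = 6 - 1*(-4) = 6 + 4 = 10)
a(J) = 5
x = 6400 (x = (5 + 3*5²)² = (5 + 3*25)² = (5 + 75)² = 80² = 6400)
n(c) = 6400/c
1/(n(-6) + 94683) = 1/(6400/(-6) + 94683) = 1/(6400*(-⅙) + 94683) = 1/(-3200/3 + 94683) = 1/(280849/3) = 3/280849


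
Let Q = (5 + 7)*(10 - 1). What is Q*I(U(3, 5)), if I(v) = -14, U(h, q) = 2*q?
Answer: -1512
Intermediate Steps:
Q = 108 (Q = 12*9 = 108)
Q*I(U(3, 5)) = 108*(-14) = -1512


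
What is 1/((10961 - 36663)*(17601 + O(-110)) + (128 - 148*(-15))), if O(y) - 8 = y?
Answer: -1/449756950 ≈ -2.2234e-9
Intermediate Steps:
O(y) = 8 + y
1/((10961 - 36663)*(17601 + O(-110)) + (128 - 148*(-15))) = 1/((10961 - 36663)*(17601 + (8 - 110)) + (128 - 148*(-15))) = 1/(-25702*(17601 - 102) + (128 + 2220)) = 1/(-25702*17499 + 2348) = 1/(-449759298 + 2348) = 1/(-449756950) = -1/449756950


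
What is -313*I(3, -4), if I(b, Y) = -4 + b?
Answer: 313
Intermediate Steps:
-313*I(3, -4) = -313*(-4 + 3) = -313*(-1) = 313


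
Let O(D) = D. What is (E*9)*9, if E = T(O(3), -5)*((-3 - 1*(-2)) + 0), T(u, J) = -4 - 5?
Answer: 729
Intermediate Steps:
T(u, J) = -9
E = 9 (E = -9*((-3 - 1*(-2)) + 0) = -9*((-3 + 2) + 0) = -9*(-1 + 0) = -9*(-1) = 9)
(E*9)*9 = (9*9)*9 = 81*9 = 729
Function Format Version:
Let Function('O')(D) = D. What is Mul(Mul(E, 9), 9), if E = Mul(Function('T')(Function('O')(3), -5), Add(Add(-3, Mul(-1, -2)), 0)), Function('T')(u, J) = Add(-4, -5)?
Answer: 729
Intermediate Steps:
Function('T')(u, J) = -9
E = 9 (E = Mul(-9, Add(Add(-3, Mul(-1, -2)), 0)) = Mul(-9, Add(Add(-3, 2), 0)) = Mul(-9, Add(-1, 0)) = Mul(-9, -1) = 9)
Mul(Mul(E, 9), 9) = Mul(Mul(9, 9), 9) = Mul(81, 9) = 729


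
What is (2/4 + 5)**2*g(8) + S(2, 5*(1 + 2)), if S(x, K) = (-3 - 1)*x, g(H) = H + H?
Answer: 476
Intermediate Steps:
g(H) = 2*H
S(x, K) = -4*x
(2/4 + 5)**2*g(8) + S(2, 5*(1 + 2)) = (2/4 + 5)**2*(2*8) - 4*2 = (2*(1/4) + 5)**2*16 - 8 = (1/2 + 5)**2*16 - 8 = (11/2)**2*16 - 8 = (121/4)*16 - 8 = 484 - 8 = 476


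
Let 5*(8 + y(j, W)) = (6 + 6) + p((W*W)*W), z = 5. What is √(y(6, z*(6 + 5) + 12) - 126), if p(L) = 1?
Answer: 3*I*√365/5 ≈ 11.463*I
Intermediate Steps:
y(j, W) = -27/5 (y(j, W) = -8 + ((6 + 6) + 1)/5 = -8 + (12 + 1)/5 = -8 + (⅕)*13 = -8 + 13/5 = -27/5)
√(y(6, z*(6 + 5) + 12) - 126) = √(-27/5 - 126) = √(-657/5) = 3*I*√365/5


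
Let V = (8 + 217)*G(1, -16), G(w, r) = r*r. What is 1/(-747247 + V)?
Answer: -1/689647 ≈ -1.4500e-6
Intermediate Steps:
G(w, r) = r**2
V = 57600 (V = (8 + 217)*(-16)**2 = 225*256 = 57600)
1/(-747247 + V) = 1/(-747247 + 57600) = 1/(-689647) = -1/689647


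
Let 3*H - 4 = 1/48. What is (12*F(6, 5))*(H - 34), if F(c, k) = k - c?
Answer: 4703/12 ≈ 391.92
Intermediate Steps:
H = 193/144 (H = 4/3 + (⅓)/48 = 4/3 + (⅓)*(1/48) = 4/3 + 1/144 = 193/144 ≈ 1.3403)
(12*F(6, 5))*(H - 34) = (12*(5 - 1*6))*(193/144 - 34) = (12*(5 - 6))*(-4703/144) = (12*(-1))*(-4703/144) = -12*(-4703/144) = 4703/12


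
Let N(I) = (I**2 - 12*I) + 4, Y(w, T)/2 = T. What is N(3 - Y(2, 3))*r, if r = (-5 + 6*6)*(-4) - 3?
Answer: -6223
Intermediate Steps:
Y(w, T) = 2*T
r = -127 (r = (-5 + 36)*(-4) - 3 = 31*(-4) - 3 = -124 - 3 = -127)
N(I) = 4 + I**2 - 12*I
N(3 - Y(2, 3))*r = (4 + (3 - 2*3)**2 - 12*(3 - 2*3))*(-127) = (4 + (3 - 1*6)**2 - 12*(3 - 1*6))*(-127) = (4 + (3 - 6)**2 - 12*(3 - 6))*(-127) = (4 + (-3)**2 - 12*(-3))*(-127) = (4 + 9 + 36)*(-127) = 49*(-127) = -6223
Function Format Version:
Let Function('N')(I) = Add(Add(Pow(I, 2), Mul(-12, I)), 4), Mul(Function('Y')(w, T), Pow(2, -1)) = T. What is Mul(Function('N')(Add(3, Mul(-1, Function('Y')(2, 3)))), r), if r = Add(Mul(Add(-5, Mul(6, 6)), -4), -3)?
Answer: -6223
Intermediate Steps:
Function('Y')(w, T) = Mul(2, T)
r = -127 (r = Add(Mul(Add(-5, 36), -4), -3) = Add(Mul(31, -4), -3) = Add(-124, -3) = -127)
Function('N')(I) = Add(4, Pow(I, 2), Mul(-12, I))
Mul(Function('N')(Add(3, Mul(-1, Function('Y')(2, 3)))), r) = Mul(Add(4, Pow(Add(3, Mul(-1, Mul(2, 3))), 2), Mul(-12, Add(3, Mul(-1, Mul(2, 3))))), -127) = Mul(Add(4, Pow(Add(3, Mul(-1, 6)), 2), Mul(-12, Add(3, Mul(-1, 6)))), -127) = Mul(Add(4, Pow(Add(3, -6), 2), Mul(-12, Add(3, -6))), -127) = Mul(Add(4, Pow(-3, 2), Mul(-12, -3)), -127) = Mul(Add(4, 9, 36), -127) = Mul(49, -127) = -6223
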